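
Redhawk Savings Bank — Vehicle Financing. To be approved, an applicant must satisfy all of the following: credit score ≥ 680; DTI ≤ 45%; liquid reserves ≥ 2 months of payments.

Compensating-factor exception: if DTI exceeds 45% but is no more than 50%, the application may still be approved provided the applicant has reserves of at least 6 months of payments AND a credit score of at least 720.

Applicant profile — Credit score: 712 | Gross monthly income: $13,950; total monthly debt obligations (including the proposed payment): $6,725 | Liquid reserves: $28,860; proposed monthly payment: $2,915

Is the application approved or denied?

Denied

Credit score 712 ≥ 680 (meets base)
DTI = 6,725/13,950 = 48.2% > 45% — standard DTI limit exceeded.
Reserves = 28,860/2,915 = 9.9 months ≥ 2
48.2% falls in the override range (45%–50%), so the compensating-factor test applies.
Override check — reserves: 9.9 mo (ok); score: 712 (below 720).
Override conditions not both satisfied; exception does not apply.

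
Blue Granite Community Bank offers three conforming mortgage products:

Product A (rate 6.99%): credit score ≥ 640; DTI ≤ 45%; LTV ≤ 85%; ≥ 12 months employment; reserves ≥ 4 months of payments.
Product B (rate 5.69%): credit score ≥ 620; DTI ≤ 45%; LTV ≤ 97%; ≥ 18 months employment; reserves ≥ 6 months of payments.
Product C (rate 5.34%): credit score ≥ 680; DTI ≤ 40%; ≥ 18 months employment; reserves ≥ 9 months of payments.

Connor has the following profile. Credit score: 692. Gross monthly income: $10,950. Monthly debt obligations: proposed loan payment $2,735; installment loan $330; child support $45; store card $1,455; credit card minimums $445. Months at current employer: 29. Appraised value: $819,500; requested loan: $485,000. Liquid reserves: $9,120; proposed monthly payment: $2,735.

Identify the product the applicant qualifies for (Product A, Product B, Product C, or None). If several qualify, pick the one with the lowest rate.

Total debts = (2,735 + 330 + 45 + 1,455 + 445) = 5,010; DTI = 5,010/10,950 = 45.8%.
LTV = 485,000/819,500 = 59.2%.
Reserves = 9,120/2,735 = 3.3 months.
Product A: score 692 ≥ 640; DTI 45.8% > 45%; LTV 59.2% ≤ 85%; employment 29 ≥ 12 mo; reserves 3.3 < 4 mo → does not qualify.
Product B: score 692 ≥ 620; DTI 45.8% > 45%; LTV 59.2% ≤ 97%; employment 29 ≥ 18 mo; reserves 3.3 < 6 mo → does not qualify.
Product C: score 692 ≥ 680; DTI 45.8% > 40%; employment 29 ≥ 18 mo; reserves 3.3 < 9 mo → does not qualify.

None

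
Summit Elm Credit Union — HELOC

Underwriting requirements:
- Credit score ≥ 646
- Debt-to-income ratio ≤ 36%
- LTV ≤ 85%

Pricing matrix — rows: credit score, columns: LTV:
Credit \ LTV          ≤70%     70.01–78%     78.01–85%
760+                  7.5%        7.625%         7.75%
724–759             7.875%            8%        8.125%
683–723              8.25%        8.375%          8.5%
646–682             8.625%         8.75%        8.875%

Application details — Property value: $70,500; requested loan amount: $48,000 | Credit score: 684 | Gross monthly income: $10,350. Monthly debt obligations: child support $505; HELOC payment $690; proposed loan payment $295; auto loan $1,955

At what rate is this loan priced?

Credit score 684 ≥ 646; Total monthly debts = (505 + 690 + 295 + 1,955) = 3,445. DTI: 3,445 ÷ 10,350 = 33.3%, within the 36% cap
Loan-to-value = 48,000/70,500 = 68.1% — pass (85% max)
Credit 684 → row 683–723; LTV 68.1% → column ≤70%. Grid cell → 8.25%.

8.25%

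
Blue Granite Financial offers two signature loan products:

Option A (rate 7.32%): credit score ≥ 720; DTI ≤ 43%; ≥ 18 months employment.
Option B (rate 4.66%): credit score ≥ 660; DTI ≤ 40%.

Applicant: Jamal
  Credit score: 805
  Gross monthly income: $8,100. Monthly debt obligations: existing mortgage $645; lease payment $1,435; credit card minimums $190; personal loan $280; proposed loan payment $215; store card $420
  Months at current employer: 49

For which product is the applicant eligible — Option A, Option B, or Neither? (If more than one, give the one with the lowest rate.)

Option B

Total debts = (645 + 1,435 + 190 + 280 + 215 + 420) = 3,185; DTI = 3,185/8,100 = 39.3%.
Option A: score 805 ≥ 720; DTI 39.3% ≤ 43%; employment 49 ≥ 18 mo → qualifies.
Option B: score 805 ≥ 660; DTI 39.3% ≤ 40% → qualifies.
Qualifying: Option A, Option B. Lowest rate is 4.66% → Option B.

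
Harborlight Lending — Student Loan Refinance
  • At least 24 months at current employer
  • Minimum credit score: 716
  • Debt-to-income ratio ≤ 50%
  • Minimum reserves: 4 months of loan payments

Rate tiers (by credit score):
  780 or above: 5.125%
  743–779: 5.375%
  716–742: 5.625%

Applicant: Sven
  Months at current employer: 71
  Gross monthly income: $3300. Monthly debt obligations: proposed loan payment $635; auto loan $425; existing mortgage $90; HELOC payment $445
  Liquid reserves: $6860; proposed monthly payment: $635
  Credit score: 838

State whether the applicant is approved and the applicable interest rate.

Approved at 5.125%

Credit score 838 ≥ 716 (meets minimum)
Employment 71 ≥ 24 months
Total monthly debts = (635 + 425 + 90 + 445) = 1,595. Debt-to-income = 1,595/3,300 = 48.3% — meets 50% limit
Liquid reserves cover 6,860/635 = 10.8 months — ≥ 4 required
All requirements met. Score 838 falls in the 780 or above tier → 5.125%.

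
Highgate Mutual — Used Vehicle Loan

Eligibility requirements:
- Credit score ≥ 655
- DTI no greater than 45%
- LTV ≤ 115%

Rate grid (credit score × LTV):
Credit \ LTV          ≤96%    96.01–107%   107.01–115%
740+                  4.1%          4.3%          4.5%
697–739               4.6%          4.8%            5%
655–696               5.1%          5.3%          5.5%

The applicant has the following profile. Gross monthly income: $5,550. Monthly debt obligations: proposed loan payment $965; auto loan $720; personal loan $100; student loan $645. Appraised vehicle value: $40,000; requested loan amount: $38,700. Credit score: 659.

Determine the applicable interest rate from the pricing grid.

Credit score 659 ≥ 655; Total monthly debts = (965 + 720 + 100 + 645) = 2,430. DTI = 2,430/5,550 = 43.8% ≤ 45%
LTV = 38,700/40,000 = 96.8% ≤ 115%
Credit 659 → row 655–696; LTV 96.8% → column 96.01–107%. Grid cell → 5.3%.

5.3%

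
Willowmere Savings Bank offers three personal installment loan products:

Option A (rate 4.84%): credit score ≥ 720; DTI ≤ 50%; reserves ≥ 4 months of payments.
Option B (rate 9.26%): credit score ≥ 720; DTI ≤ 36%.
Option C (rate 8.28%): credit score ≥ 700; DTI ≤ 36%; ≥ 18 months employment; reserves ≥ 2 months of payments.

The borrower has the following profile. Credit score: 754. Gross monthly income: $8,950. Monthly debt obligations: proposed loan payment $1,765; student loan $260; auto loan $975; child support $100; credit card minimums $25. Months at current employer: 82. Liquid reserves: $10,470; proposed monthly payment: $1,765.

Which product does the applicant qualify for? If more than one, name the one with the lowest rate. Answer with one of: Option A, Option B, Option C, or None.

Total debts = (1,765 + 260 + 975 + 100 + 25) = 3,125; DTI = 3,125/8,950 = 34.9%.
Reserves = 10,470/1,765 = 5.9 months.
Option A: score 754 ≥ 720; DTI 34.9% ≤ 50%; reserves 5.9 ≥ 4 mo → qualifies.
Option B: score 754 ≥ 720; DTI 34.9% ≤ 36% → qualifies.
Option C: score 754 ≥ 700; DTI 34.9% ≤ 36%; employment 82 ≥ 18 mo; reserves 5.9 ≥ 2 mo → qualifies.
Qualifying: Option A, Option B, Option C. Lowest rate is 4.84% → Option A.

Option A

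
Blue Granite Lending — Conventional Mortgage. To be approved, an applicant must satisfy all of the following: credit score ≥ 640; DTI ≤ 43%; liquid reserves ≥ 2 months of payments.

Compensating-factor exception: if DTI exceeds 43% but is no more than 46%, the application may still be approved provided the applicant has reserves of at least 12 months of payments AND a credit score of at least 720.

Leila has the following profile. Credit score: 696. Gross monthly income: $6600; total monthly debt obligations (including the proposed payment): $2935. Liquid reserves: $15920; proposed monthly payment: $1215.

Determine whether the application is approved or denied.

Denied

Credit score 696 ≥ 640 (meets base)
DTI = 2,935/6,600 = 44.5% > 43% — standard DTI limit exceeded.
Reserves = 15,920/1,215 = 13.1 months ≥ 2
DTI 44.5% is within the 43%–46% exception band; checking compensating factors.
Reserves 13.1 ≥ 12 months; credit score 696 < 720.
Override conditions not both satisfied; exception does not apply.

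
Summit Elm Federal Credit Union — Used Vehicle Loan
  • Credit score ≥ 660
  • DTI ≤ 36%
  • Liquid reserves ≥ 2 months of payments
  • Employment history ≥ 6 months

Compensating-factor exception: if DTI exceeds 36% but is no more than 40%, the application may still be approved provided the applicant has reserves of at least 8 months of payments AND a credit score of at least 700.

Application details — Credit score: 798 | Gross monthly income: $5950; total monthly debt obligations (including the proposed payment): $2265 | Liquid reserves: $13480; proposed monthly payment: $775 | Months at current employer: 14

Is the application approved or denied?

Approved

Credit score 798 ≥ 660 (meets base)
DTI = 2,265/5,950 = 38.1% > 36% — standard DTI limit exceeded.
Liquid reserves cover 13,480/775 = 17.4 months — ≥ 2 required
Employment 14 ≥ 6 months
38.1% falls in the override range (36%–40%), so the compensating-factor test applies.
Reserves 17.4 ≥ 8 months; credit score 798 ≥ 700.
Both override conditions satisfied; DTI exception granted.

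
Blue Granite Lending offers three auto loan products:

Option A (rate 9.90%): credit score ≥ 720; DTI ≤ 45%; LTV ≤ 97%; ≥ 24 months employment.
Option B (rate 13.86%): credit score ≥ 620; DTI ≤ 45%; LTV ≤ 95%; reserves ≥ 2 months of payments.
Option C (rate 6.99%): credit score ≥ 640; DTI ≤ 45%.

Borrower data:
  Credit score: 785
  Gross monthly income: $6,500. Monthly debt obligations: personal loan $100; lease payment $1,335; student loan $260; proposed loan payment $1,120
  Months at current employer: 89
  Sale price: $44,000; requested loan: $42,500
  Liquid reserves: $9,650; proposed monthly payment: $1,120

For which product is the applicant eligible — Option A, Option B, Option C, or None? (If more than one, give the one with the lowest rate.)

Option C

Total debts = (100 + 1,335 + 260 + 1,120) = 2,815; DTI = 2,815/6,500 = 43.3%.
LTV = 42,500/44,000 = 96.6%.
Reserves = 9,650/1,120 = 8.6 months.
Option A: score 785 ≥ 720; DTI 43.3% ≤ 45%; LTV 96.6% ≤ 97%; employment 89 ≥ 24 mo → qualifies.
Option B: score 785 ≥ 620; DTI 43.3% ≤ 45%; LTV 96.6% > 95%; reserves 8.6 ≥ 2 mo → does not qualify.
Option C: score 785 ≥ 640; DTI 43.3% ≤ 45% → qualifies.
Qualifying: Option A, Option C. Lowest rate is 6.99% → Option C.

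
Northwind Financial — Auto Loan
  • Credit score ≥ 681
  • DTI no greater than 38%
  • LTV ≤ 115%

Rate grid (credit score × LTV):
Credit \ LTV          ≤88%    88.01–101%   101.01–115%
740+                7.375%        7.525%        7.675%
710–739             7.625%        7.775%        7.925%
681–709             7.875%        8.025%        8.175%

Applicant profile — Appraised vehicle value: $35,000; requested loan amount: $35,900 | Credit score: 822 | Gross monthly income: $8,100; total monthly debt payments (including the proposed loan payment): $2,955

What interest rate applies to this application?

7.675%

Credit score 822 ≥ 681; DTI: 2,955 ÷ 8,100 = 36.5%, within the 38% cap
LTV = 35,900/35,000 = 102.6% ≤ 115%
Score 822 is in the 740+ band; LTV 102.6% is in the 101.01–115% band → 7.675%.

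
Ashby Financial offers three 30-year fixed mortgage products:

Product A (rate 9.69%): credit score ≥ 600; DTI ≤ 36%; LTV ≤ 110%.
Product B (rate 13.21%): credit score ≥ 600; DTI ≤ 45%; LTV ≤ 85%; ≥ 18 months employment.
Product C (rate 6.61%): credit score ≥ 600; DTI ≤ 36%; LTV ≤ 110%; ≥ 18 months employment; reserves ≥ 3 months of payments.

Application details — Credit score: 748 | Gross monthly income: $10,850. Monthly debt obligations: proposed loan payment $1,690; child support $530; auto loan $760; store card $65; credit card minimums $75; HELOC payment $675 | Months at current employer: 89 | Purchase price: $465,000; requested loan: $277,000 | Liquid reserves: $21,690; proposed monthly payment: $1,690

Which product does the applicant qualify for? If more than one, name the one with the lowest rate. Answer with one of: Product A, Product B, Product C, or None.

Product C

Total debts = (1,690 + 530 + 760 + 65 + 75 + 675) = 3,795; DTI = 3,795/10,850 = 35%.
LTV = 277,000/465,000 = 59.6%.
Reserves = 21,690/1,690 = 12.8 months.
Product A: score 748 ≥ 600; DTI 35% ≤ 36%; LTV 59.6% ≤ 110% → qualifies.
Product B: score 748 ≥ 600; DTI 35% ≤ 45%; LTV 59.6% ≤ 85%; employment 89 ≥ 18 mo → qualifies.
Product C: score 748 ≥ 600; DTI 35% ≤ 36%; LTV 59.6% ≤ 110%; employment 89 ≥ 18 mo; reserves 12.8 ≥ 3 mo → qualifies.
Qualifying: Product A, Product B, Product C. Lowest rate is 6.61% → Product C.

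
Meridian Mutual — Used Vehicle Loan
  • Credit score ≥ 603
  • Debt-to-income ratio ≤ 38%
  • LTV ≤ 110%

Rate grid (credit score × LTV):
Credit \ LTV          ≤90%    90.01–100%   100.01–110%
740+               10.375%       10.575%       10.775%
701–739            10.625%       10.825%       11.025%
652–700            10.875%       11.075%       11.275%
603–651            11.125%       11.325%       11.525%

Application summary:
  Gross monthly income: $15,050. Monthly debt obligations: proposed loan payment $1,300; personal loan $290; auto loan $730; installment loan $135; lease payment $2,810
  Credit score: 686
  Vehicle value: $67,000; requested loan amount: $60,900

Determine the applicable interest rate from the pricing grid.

11.075%

Credit score 686 ≥ 603; Total monthly debts = (1,300 + 290 + 730 + 135 + 2,810) = 5,265. Debt-to-income = 5,265/15,050 = 35% — meets 38% limit
LTV: 60,900 ÷ 67,000 = 90.9%, within 110% cap
Credit 686 → row 652–700; LTV 90.9% → column 90.01–100%. Grid cell → 11.075%.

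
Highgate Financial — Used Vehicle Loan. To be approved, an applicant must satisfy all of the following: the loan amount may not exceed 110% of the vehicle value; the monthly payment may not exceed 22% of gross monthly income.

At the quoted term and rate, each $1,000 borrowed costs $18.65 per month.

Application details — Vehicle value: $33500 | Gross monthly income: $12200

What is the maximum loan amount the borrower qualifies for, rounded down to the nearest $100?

Payment cap: 22% × $12,200 = $2,684/month.
At $18.65 per $1,000, that supports 2,684/18.65 × 1,000 ≈ $143,914 → $143,900.
LTV cap: 110% × $33,500 = $36,850 → $36,800.
Binding constraint: loan-to-value.

$36,800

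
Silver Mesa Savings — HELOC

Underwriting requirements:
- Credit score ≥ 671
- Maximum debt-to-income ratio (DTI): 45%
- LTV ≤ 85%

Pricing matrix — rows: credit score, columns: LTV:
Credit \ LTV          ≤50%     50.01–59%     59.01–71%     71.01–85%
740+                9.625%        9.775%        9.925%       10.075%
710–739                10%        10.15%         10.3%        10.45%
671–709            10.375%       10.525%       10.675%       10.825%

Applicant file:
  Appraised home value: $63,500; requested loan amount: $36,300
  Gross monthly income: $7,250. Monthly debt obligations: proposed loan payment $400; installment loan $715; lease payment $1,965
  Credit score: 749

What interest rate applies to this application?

9.775%

Credit score 749 ≥ 671; Total monthly debts = (400 + 715 + 1,965) = 3,080. DTI: 3,080 ÷ 7,250 = 42.5%, within the 45% cap
LTV: 36,300 ÷ 63,500 = 57.2%, within 85% cap
Score 749 is in the 740+ band; LTV 57.2% is in the 50.01–59% band → 9.775%.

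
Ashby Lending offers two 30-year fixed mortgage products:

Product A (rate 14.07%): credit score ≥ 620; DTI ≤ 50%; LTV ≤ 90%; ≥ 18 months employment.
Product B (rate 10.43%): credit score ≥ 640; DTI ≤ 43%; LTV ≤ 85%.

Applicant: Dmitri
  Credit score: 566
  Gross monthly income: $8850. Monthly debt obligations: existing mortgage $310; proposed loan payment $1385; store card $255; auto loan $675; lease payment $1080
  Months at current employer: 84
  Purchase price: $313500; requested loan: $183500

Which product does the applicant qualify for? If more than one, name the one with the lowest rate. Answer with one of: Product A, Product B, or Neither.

Total debts = (310 + 1,385 + 255 + 675 + 1,080) = 3,705; DTI = 3,705/8,850 = 41.9%.
LTV = 183,500/313,500 = 58.5%.
Product A: score 566 < 620; DTI 41.9% ≤ 50%; LTV 58.5% ≤ 90%; employment 84 ≥ 18 mo → does not qualify.
Product B: score 566 < 640; DTI 41.9% ≤ 43%; LTV 58.5% ≤ 85% → does not qualify.

Neither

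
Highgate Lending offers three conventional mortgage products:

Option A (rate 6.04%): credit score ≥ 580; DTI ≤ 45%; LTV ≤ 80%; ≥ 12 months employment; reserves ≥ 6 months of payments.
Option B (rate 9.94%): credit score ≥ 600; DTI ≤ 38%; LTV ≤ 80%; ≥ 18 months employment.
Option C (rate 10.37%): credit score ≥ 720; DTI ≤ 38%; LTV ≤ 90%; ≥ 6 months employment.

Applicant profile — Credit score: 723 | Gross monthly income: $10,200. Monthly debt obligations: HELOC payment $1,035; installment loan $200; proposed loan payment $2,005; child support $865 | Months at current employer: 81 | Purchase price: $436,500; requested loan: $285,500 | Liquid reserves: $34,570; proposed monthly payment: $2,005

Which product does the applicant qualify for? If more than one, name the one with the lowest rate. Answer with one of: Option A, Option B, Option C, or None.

Total debts = (1,035 + 200 + 2,005 + 865) = 4,105; DTI = 4,105/10,200 = 40.2%.
LTV = 285,500/436,500 = 65.4%.
Reserves = 34,570/2,005 = 17.2 months.
Option A: score 723 ≥ 580; DTI 40.2% ≤ 45%; LTV 65.4% ≤ 80%; employment 81 ≥ 12 mo; reserves 17.2 ≥ 6 mo → qualifies.
Option B: score 723 ≥ 600; DTI 40.2% > 38%; LTV 65.4% ≤ 80%; employment 81 ≥ 18 mo → does not qualify.
Option C: score 723 ≥ 720; DTI 40.2% > 38%; LTV 65.4% ≤ 90%; employment 81 ≥ 6 mo → does not qualify.

Option A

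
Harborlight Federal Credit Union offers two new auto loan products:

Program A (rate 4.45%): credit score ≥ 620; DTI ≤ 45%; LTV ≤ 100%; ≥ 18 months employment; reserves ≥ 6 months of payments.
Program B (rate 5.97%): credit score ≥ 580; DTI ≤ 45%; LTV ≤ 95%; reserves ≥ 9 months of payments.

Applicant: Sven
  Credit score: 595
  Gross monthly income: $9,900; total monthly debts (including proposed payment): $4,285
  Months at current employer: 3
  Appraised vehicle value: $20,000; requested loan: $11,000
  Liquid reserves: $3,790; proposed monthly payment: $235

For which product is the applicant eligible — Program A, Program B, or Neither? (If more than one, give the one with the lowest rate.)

DTI = 4,285/9,900 = 43.3%.
LTV = 11,000/20,000 = 55%.
Reserves = 3,790/235 = 16.1 months.
Program A: score 595 < 620; DTI 43.3% ≤ 45%; LTV 55% ≤ 100%; employment 3 < 18 mo; reserves 16.1 ≥ 6 mo → does not qualify.
Program B: score 595 ≥ 580; DTI 43.3% ≤ 45%; LTV 55% ≤ 95%; reserves 16.1 ≥ 9 mo → qualifies.

Program B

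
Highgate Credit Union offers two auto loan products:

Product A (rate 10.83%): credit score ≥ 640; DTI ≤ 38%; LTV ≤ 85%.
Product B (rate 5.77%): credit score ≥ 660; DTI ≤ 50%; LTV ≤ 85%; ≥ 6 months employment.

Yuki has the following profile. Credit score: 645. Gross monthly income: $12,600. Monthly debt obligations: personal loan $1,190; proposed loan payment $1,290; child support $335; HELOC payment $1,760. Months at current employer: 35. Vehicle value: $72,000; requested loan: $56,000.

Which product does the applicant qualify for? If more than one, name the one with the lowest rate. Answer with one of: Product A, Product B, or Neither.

Total debts = (1,190 + 1,290 + 335 + 1,760) = 4,575; DTI = 4,575/12,600 = 36.3%.
LTV = 56,000/72,000 = 77.8%.
Product A: score 645 ≥ 640; DTI 36.3% ≤ 38%; LTV 77.8% ≤ 85% → qualifies.
Product B: score 645 < 660; DTI 36.3% ≤ 50%; LTV 77.8% ≤ 85%; employment 35 ≥ 6 mo → does not qualify.

Product A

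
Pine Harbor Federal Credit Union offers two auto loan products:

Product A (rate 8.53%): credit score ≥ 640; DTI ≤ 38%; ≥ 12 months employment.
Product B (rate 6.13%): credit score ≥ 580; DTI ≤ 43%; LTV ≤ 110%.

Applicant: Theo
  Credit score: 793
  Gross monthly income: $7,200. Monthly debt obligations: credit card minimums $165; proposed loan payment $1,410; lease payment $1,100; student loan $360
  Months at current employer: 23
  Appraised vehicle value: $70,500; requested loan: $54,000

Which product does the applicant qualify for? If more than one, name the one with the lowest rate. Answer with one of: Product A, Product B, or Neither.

Total debts = (165 + 1,410 + 1,100 + 360) = 3,035; DTI = 3,035/7,200 = 42.2%.
LTV = 54,000/70,500 = 76.6%.
Product A: score 793 ≥ 640; DTI 42.2% > 38%; employment 23 ≥ 12 mo → does not qualify.
Product B: score 793 ≥ 580; DTI 42.2% ≤ 43%; LTV 76.6% ≤ 110% → qualifies.

Product B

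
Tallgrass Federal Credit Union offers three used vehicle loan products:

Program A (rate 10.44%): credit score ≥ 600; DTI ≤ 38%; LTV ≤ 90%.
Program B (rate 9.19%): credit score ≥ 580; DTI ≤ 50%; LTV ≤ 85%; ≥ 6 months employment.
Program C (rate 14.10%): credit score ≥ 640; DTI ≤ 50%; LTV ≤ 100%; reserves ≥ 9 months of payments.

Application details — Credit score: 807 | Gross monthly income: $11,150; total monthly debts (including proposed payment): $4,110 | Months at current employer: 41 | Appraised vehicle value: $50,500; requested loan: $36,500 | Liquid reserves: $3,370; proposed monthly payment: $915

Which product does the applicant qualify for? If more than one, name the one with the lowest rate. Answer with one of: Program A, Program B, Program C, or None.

Program B

DTI = 4,110/11,150 = 36.9%.
LTV = 36,500/50,500 = 72.3%.
Reserves = 3,370/915 = 3.7 months.
Program A: score 807 ≥ 600; DTI 36.9% ≤ 38%; LTV 72.3% ≤ 90% → qualifies.
Program B: score 807 ≥ 580; DTI 36.9% ≤ 50%; LTV 72.3% ≤ 85%; employment 41 ≥ 6 mo → qualifies.
Program C: score 807 ≥ 640; DTI 36.9% ≤ 50%; LTV 72.3% ≤ 100%; reserves 3.7 < 9 mo → does not qualify.
Qualifying: Program A, Program B. Lowest rate is 9.19% → Program B.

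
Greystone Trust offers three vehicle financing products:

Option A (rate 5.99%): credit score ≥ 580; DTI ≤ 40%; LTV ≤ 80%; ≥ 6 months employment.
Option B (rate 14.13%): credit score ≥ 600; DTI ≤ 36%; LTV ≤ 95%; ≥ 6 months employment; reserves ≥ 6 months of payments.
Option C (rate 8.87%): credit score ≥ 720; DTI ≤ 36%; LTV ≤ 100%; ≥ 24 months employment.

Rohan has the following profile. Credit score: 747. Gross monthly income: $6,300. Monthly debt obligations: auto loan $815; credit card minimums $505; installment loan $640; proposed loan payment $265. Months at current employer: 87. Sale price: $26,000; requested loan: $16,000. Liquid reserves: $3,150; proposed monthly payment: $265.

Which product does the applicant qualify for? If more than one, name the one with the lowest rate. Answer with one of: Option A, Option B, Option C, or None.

Total debts = (815 + 505 + 640 + 265) = 2,225; DTI = 2,225/6,300 = 35.3%.
LTV = 16,000/26,000 = 61.5%.
Reserves = 3,150/265 = 11.9 months.
Option A: score 747 ≥ 580; DTI 35.3% ≤ 40%; LTV 61.5% ≤ 80%; employment 87 ≥ 6 mo → qualifies.
Option B: score 747 ≥ 600; DTI 35.3% ≤ 36%; LTV 61.5% ≤ 95%; employment 87 ≥ 6 mo; reserves 11.9 ≥ 6 mo → qualifies.
Option C: score 747 ≥ 720; DTI 35.3% ≤ 36%; LTV 61.5% ≤ 100%; employment 87 ≥ 24 mo → qualifies.
Qualifying: Option A, Option B, Option C. Lowest rate is 5.99% → Option A.

Option A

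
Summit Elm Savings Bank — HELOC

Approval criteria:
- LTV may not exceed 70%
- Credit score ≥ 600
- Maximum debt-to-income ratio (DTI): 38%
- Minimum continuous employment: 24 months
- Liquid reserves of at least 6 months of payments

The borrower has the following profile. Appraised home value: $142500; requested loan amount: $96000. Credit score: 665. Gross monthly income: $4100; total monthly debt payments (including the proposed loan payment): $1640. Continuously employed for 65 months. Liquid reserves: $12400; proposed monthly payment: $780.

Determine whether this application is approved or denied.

Denied

LTV: 96,000 ÷ 142,500 = 67.4%, within 70% cap
Credit score 665 ≥ 600 (meets)
DTI = 1,640/4,100 = 40% > 38%
Employment 65 ≥ 24 months
Liquid reserves cover 12,400/780 = 15.9 months — ≥ 6 required
Fails on DTI.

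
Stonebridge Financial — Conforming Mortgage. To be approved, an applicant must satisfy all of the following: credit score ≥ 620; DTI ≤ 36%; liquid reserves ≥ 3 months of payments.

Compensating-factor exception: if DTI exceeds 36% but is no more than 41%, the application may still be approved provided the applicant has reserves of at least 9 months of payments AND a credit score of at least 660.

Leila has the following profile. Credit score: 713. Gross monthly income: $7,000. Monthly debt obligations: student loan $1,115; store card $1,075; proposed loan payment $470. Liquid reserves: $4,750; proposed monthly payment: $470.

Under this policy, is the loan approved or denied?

Approved

Credit score 713 ≥ 620 (meets base)
Total debts = (1,115 + 1,075 + 470) = 2,660. DTI: 2,660 ÷ 7,000 = 38%, over the 36% base limit.
Liquid reserves cover 4,750/470 = 10.1 months — ≥ 3 required
DTI 38% is within the 36%–41% exception band; checking compensating factors.
Reserves 10.1 ≥ 9 months; credit score 713 ≥ 660.
Both compensating conditions met → exception applies.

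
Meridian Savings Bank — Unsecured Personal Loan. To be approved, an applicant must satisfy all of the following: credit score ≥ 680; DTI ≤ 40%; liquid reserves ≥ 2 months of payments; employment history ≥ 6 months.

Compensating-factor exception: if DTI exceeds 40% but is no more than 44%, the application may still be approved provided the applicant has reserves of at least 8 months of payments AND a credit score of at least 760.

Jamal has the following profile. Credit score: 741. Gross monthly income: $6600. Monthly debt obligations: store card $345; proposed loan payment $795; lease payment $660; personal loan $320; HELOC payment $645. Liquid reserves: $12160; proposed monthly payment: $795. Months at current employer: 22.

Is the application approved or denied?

Credit score 741 ≥ 680 (meets base)
Total debts = (345 + 795 + 660 + 320 + 645) = 2,765. DTI: 2,765 ÷ 6,600 = 41.9%, over the 40% base limit.
Reserves = 12,160/795 = 15.3 months ≥ 2
Employment 22 ≥ 6 months
41.9% falls in the override range (40%–44%), so the compensating-factor test applies.
Reserves 15.3 ≥ 8 months; credit score 741 < 760.
Override conditions not both satisfied; exception does not apply.

Denied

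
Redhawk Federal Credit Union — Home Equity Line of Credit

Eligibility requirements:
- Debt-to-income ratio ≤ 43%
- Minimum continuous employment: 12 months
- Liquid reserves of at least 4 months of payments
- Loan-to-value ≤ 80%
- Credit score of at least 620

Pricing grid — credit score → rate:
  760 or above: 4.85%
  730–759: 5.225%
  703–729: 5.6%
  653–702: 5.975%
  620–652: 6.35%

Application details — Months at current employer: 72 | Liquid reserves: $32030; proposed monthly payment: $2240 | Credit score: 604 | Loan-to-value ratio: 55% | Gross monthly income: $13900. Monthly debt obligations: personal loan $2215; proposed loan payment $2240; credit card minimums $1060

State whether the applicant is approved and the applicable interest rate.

Denied

Credit score 604 < 620 (below minimum)
Employment 72 ≥ 12 months
LTV 55% ≤ 80%
Total monthly debts = (2,215 + 2,240 + 1,060) = 5,515. DTI = 5,515/13,900 = 39.7% ≤ 43%
Reserves: 32,030 ÷ 2,240 = 14.3 months (meets 4-month minimum)
Not all requirements met → denied.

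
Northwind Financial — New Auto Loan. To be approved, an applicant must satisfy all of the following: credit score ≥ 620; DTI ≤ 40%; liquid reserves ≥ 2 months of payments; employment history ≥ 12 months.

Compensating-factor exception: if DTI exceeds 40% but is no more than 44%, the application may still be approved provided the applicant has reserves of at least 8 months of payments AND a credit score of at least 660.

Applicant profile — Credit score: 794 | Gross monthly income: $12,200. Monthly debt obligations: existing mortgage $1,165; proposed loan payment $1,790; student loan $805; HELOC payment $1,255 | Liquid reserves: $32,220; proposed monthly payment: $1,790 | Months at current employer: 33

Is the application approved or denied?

Approved

Credit score 794 ≥ 620 (meets base)
Total debts = (1,165 + 1,790 + 805 + 1,255) = 5,015. DTI = 5,015/12,200 = 41.1% > 40% — standard DTI limit exceeded.
Reserves = 32,220/1,790 = 18.0 months ≥ 2
Employment 33 ≥ 12 months
DTI 41.1% is within the 40%–44% exception band; checking compensating factors.
Reserves 18.0 ≥ 8 months; credit score 794 ≥ 660.
Both compensating conditions met → exception applies.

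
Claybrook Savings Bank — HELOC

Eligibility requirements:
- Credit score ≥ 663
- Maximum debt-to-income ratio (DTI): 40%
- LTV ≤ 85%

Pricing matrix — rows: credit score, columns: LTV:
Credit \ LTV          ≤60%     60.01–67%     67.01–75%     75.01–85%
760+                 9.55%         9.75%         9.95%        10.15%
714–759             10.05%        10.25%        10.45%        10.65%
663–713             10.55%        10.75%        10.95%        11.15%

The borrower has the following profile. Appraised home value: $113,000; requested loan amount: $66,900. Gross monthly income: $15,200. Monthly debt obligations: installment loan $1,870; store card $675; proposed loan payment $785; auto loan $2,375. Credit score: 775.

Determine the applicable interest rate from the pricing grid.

9.55%

Credit score 775 ≥ 663; Total monthly debts = (1,870 + 675 + 785 + 2,375) = 5,705. DTI: 5,705 ÷ 15,200 = 37.5%, within the 40% cap
Loan-to-value = 66,900/113,000 = 59.2% — pass (85% max)
Row: 775 falls in 760+. Column: 59.2% falls in ≤60%. Rate = 9.55%.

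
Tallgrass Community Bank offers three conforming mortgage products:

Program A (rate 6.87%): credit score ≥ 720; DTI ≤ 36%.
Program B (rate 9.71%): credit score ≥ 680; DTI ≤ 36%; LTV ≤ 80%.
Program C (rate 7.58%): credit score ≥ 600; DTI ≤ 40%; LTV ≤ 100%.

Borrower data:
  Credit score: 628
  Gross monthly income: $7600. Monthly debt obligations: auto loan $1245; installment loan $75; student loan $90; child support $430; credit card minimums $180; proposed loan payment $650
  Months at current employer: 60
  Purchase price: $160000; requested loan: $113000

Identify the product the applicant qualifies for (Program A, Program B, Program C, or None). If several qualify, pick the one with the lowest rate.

Total debts = (1,245 + 75 + 90 + 430 + 180 + 650) = 2,670; DTI = 2,670/7,600 = 35.1%.
LTV = 113,000/160,000 = 70.6%.
Program A: score 628 < 720; DTI 35.1% ≤ 36% → does not qualify.
Program B: score 628 < 680; DTI 35.1% ≤ 36%; LTV 70.6% ≤ 80% → does not qualify.
Program C: score 628 ≥ 600; DTI 35.1% ≤ 40%; LTV 70.6% ≤ 100% → qualifies.

Program C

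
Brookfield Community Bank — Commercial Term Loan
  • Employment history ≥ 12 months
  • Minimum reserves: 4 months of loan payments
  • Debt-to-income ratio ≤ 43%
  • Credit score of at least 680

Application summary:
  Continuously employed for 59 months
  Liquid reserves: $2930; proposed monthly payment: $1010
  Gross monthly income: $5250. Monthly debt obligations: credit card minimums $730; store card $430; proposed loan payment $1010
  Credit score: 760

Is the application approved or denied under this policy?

Denied

Employment 59 ≥ 12 months
Reserves: 2,930 ÷ 1,010 = 2.9 months (below 4-month minimum)
Total monthly debts = (730 + 430 + 1,010) = 2,170. Debt-to-income = 2,170/5,250 = 41.3% — meets 43% limit
Credit score 760 ≥ 680 (meets)
Fails on reserves.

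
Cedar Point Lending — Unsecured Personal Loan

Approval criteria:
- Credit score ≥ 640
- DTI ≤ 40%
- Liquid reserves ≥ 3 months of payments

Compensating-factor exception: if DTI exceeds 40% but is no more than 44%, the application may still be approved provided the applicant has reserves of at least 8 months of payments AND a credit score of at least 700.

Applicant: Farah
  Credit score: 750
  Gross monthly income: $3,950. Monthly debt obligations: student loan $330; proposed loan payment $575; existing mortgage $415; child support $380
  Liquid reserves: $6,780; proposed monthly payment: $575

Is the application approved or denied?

Credit score 750 ≥ 640 (meets base)
Total debts = (330 + 575 + 415 + 380) = 1,700. DTI = 1,700/3,950 = 43% > 40% — standard DTI limit exceeded.
Liquid reserves cover 6,780/575 = 11.8 months — ≥ 3 required
DTI 43% is within the 40%–44% exception band; checking compensating factors.
Reserves 11.8 ≥ 8 months; credit score 750 ≥ 700.
Both compensating conditions met → exception applies.

Approved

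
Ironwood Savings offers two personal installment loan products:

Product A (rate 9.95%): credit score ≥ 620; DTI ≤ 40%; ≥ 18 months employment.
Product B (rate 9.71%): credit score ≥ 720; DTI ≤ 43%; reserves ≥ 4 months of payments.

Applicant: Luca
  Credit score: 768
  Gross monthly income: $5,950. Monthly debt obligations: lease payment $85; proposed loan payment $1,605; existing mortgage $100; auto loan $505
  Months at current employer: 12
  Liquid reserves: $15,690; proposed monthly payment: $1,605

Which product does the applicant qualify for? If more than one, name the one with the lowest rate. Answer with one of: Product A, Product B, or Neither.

Product B

Total debts = (85 + 1,605 + 100 + 505) = 2,295; DTI = 2,295/5,950 = 38.6%.
Reserves = 15,690/1,605 = 9.8 months.
Product A: score 768 ≥ 620; DTI 38.6% ≤ 40%; employment 12 < 18 mo → does not qualify.
Product B: score 768 ≥ 720; DTI 38.6% ≤ 43%; reserves 9.8 ≥ 4 mo → qualifies.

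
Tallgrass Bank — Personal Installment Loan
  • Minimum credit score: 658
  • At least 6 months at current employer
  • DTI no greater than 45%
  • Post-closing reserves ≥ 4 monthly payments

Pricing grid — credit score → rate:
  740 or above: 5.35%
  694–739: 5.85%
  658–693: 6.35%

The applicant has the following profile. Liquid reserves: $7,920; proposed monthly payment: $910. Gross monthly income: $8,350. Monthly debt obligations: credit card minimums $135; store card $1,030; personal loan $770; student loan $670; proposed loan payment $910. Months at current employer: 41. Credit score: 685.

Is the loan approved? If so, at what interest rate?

Credit score 685 ≥ 658 (meets minimum)
Total monthly debts = (135 + 1,030 + 770 + 670 + 910) = 3,515. DTI = 3,515/8,350 = 42.1% ≤ 45%
Liquid reserves cover 7,920/910 = 8.7 months — ≥ 4 required
Employment 41 ≥ 6 months
All requirements met. Score 685 falls in the 658–693 tier → 6.35%.

Approved at 6.35%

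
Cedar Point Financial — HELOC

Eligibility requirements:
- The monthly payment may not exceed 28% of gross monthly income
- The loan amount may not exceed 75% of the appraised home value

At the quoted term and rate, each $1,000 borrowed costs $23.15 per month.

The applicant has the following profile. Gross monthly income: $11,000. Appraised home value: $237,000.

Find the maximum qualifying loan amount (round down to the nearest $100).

Payment cap: 28% × $11,000 = $3,080/month.
At $23.15 per $1,000, that supports 3,080/23.15 × 1,000 ≈ $133,045 → $133,000.
LTV cap: 75% × $237,000 = $177,750 → $177,700.
Binding constraint: payment-to-income.

$133,000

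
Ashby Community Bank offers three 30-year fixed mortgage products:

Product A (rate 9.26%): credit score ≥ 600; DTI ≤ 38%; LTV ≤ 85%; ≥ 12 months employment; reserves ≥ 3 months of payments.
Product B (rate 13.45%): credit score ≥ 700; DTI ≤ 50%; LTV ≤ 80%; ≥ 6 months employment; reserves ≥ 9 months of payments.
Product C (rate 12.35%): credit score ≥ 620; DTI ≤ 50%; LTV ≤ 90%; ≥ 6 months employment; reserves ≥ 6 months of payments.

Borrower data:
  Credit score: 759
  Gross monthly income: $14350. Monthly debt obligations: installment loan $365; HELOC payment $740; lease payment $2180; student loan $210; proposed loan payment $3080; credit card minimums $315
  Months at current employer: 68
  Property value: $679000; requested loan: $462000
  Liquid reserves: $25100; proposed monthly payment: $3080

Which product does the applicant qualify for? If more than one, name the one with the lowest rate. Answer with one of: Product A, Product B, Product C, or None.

Total debts = (365 + 740 + 2,180 + 210 + 3,080 + 315) = 6,890; DTI = 6,890/14,350 = 48%.
LTV = 462,000/679,000 = 68%.
Reserves = 25,100/3,080 = 8.1 months.
Product A: score 759 ≥ 600; DTI 48% > 38%; LTV 68% ≤ 85%; employment 68 ≥ 12 mo; reserves 8.1 ≥ 3 mo → does not qualify.
Product B: score 759 ≥ 700; DTI 48% ≤ 50%; LTV 68% ≤ 80%; employment 68 ≥ 6 mo; reserves 8.1 < 9 mo → does not qualify.
Product C: score 759 ≥ 620; DTI 48% ≤ 50%; LTV 68% ≤ 90%; employment 68 ≥ 6 mo; reserves 8.1 ≥ 6 mo → qualifies.

Product C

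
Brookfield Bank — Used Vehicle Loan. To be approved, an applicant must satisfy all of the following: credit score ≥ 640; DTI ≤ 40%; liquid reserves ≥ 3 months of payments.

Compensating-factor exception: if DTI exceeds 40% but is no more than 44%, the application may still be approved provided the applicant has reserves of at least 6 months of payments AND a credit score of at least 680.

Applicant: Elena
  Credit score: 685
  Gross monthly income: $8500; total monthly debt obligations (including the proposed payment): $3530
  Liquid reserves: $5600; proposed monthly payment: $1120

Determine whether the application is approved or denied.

Credit score 685 ≥ 640 (meets base)
DTI: 3,530 ÷ 8,500 = 41.5%, over the 40% base limit.
Reserves: 5,600 ÷ 1,120 = 5.0 months (meets 3-month minimum)
41.5% falls in the override range (40%–44%), so the compensating-factor test applies.
Reserves 5.0 < 6 months; credit score 685 ≥ 680.
Override conditions not both satisfied; exception does not apply.

Denied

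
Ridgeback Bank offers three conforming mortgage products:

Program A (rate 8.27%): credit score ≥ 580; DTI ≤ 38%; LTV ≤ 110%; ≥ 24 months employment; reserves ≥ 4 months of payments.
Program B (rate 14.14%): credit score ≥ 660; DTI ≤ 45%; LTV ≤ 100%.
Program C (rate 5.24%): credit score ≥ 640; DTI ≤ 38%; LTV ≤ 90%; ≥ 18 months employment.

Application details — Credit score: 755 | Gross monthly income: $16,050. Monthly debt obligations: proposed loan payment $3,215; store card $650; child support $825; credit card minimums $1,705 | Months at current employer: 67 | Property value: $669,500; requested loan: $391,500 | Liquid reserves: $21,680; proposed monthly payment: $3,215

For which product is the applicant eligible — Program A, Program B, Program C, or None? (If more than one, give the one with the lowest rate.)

Total debts = (3,215 + 650 + 825 + 1,705) = 6,395; DTI = 6,395/16,050 = 39.8%.
LTV = 391,500/669,500 = 58.5%.
Reserves = 21,680/3,215 = 6.7 months.
Program A: score 755 ≥ 580; DTI 39.8% > 38%; LTV 58.5% ≤ 110%; employment 67 ≥ 24 mo; reserves 6.7 ≥ 4 mo → does not qualify.
Program B: score 755 ≥ 660; DTI 39.8% ≤ 45%; LTV 58.5% ≤ 100% → qualifies.
Program C: score 755 ≥ 640; DTI 39.8% > 38%; LTV 58.5% ≤ 90%; employment 67 ≥ 18 mo → does not qualify.

Program B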